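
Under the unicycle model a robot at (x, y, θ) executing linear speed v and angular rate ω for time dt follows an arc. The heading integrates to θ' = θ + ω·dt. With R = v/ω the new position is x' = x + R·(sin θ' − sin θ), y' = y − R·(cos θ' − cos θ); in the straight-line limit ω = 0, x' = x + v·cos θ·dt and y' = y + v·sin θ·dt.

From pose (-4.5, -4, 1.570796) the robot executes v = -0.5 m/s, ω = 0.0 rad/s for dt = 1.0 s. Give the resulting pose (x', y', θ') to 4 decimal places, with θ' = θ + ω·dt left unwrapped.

θ' = 1.5708 + 0.0·1.0 = 1.5708
ω = 0 → straight: x' = -4.5 + -0.5·cos(1.5708)·1.0 = -4.5000
y' = -4 + -0.5·sin(1.5708)·1.0 = -4.5000

(-4.5000, -4.5000, 1.5708)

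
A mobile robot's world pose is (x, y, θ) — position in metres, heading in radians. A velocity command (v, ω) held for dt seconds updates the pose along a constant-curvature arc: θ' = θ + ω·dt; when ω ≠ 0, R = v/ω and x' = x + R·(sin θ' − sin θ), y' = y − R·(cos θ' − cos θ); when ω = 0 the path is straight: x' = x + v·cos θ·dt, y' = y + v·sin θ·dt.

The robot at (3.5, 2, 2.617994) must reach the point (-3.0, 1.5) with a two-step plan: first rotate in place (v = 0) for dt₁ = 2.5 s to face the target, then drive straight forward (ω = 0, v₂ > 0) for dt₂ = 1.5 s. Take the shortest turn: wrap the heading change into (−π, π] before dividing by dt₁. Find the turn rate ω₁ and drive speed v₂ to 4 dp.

heading to target = atan2(1.5−2, -3−3.5) = -3.0648
Δθ = wrap(-3.0648 − 2.6180) = 0.6004; ω₁ = Δθ/dt₁ = 0.2401
distance = √((-3−3.5)² + (1.5−2)²) = 6.5192; v₂ = distance/dt₂ = 4.3461

ω₁ = 0.2401, v₂ = 4.3461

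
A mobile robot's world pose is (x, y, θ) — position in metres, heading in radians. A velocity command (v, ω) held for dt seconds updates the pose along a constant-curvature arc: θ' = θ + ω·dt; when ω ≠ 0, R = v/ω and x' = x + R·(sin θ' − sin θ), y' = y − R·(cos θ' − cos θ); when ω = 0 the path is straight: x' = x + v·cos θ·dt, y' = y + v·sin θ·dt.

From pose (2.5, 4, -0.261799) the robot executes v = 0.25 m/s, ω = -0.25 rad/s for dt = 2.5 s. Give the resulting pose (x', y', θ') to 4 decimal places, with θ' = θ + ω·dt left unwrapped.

(3.0162, 3.6660, -0.8868)

θ' = -0.2618 + -0.25·2.5 = -0.8868
R = v/ω = 0.25/-0.25 = -1.0000
x' = 2.5 + -1.0000·(sin -0.8868 − sin -0.2618) = 3.0162
y' = 4 − -1.0000·(cos -0.8868 − cos -0.2618) = 3.6660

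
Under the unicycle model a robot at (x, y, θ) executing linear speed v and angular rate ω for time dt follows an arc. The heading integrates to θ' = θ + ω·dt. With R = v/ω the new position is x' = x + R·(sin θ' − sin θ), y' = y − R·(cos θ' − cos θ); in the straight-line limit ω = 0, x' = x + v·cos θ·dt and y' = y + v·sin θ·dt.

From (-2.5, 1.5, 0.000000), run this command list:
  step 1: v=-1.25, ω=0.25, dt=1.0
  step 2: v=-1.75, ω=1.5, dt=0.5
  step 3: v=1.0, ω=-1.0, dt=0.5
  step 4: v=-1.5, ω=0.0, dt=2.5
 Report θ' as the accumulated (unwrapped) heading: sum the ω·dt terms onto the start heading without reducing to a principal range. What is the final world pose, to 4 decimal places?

step 1: θ'=0.2500 (R=-5.0000) → pose (-3.7370, 1.3446, 0.2500)
step 2: θ'=1.0000 (R=-1.1667) → pose (-4.4301, 0.8445, 1.0000)
step 3: θ'=0.5000 (R=-1.0000) → pose (-4.0681, 1.1818, 0.5000)
step 4: θ'=0.5000 (straight) → pose (-7.3590, -0.6160, 0.5000)

(-7.3590, -0.6160, 0.5000)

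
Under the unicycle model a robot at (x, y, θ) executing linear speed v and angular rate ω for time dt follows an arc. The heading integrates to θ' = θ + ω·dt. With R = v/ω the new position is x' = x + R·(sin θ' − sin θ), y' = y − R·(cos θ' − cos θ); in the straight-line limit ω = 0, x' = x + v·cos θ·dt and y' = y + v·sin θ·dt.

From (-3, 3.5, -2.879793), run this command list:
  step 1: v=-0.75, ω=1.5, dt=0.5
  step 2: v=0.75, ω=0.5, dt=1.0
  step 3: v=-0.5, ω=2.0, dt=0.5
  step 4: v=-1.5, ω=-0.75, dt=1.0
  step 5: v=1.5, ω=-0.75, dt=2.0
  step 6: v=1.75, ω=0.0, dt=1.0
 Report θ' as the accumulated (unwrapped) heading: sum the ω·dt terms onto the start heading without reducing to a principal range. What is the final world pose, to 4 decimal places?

(-6.9556, 1.6997, -2.8798)

step 1: θ'=-2.1298 (R=-0.5000) → pose (-2.7055, 3.7178, -2.1298)
step 2: θ'=-1.6298 (R=1.5000) → pose (-2.9312, 3.0107, -1.6298)
step 3: θ'=-0.6298 (R=-0.2500) → pose (-3.0335, 3.2275, -0.6298)
step 4: θ'=-1.3798 (R=2.0000) → pose (-3.8192, 4.4641, -1.3798)
step 5: θ'=-2.8798 (R=-2.0000) → pose (-5.2652, 2.1526, -2.8798)
step 6: θ'=-2.8798 (straight) → pose (-6.9556, 1.6997, -2.8798)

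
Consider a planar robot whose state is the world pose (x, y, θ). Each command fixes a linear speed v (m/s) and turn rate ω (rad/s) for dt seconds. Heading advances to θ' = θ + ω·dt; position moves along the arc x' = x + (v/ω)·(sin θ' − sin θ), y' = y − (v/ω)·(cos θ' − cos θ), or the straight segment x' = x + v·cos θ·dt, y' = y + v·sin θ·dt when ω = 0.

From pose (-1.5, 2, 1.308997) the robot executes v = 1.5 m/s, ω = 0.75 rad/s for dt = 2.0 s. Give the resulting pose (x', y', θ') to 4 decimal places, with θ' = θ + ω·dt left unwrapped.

(-2.7789, 4.4080, 2.8090)

θ' = 1.3090 + 0.75·2.0 = 2.8090
R = v/ω = 1.5/0.75 = 2.0000
x' = -1.5 + 2.0000·(sin 2.8090 − sin 1.3090) = -2.7789
y' = 2 − 2.0000·(cos 2.8090 − cos 1.3090) = 4.4080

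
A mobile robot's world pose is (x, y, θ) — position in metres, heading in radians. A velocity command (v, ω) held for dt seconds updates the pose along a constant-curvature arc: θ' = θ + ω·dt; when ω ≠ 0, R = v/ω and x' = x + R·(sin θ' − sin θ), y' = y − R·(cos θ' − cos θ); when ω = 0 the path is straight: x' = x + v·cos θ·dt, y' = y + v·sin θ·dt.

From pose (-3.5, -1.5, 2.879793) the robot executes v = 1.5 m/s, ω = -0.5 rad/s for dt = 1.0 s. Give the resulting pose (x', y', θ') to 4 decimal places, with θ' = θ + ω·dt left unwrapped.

θ' = 2.8798 + -0.5·1.0 = 2.3798
R = v/ω = 1.5/-0.5 = -3.0000
x' = -3.5 + -3.0000·(sin 2.3798 − sin 2.8798) = -4.7942
y' = -1.5 − -3.0000·(cos 2.3798 − cos 2.8798) = -0.7730

(-4.7942, -0.7730, 2.3798)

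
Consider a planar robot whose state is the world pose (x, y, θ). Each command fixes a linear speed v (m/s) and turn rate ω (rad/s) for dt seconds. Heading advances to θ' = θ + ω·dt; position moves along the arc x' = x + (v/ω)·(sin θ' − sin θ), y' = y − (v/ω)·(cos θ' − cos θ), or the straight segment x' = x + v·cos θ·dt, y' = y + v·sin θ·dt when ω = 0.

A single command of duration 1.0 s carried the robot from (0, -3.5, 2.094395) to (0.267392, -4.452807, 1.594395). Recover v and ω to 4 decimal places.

Δθ = 1.594395 − 2.094395 = -0.500000
ω = Δθ/dt = -0.500000/1.0 = -0.5000
R = −Δy/(cos θ' − cos θ) = 2.0000
v = R·ω = 2.0000·-0.5000 = -1.0000

v = -1.0000, ω = -0.5000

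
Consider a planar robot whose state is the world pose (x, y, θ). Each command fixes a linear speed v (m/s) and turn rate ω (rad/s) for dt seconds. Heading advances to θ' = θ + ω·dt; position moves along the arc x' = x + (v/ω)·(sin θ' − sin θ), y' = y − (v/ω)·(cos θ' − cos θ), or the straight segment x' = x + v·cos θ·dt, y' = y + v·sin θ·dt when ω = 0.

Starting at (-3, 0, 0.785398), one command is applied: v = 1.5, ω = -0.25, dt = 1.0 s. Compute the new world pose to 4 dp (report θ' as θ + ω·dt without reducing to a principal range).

θ' = 0.7854 + -0.25·1.0 = 0.5354
R = v/ω = 1.5/-0.25 = -6.0000
x' = -3 + -6.0000·(sin 0.5354 − sin 0.7854) = -1.8185
y' = 0 − -6.0000·(cos 0.5354 − cos 0.7854) = 0.9178

(-1.8185, 0.9178, 0.5354)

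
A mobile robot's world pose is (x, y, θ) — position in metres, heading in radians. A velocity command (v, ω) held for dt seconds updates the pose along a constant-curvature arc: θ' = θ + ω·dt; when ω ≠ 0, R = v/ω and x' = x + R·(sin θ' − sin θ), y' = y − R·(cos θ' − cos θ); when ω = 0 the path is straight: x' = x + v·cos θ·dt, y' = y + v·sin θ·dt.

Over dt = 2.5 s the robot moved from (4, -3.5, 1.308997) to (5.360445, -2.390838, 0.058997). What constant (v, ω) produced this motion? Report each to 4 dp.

Δθ = 0.058997 − 1.308997 = -1.250000
ω = Δθ/dt = -1.250000/2.5 = -0.5000
R = Δx/(sin θ' − sin θ) = -1.5000
v = R·ω = -1.5000·-0.5000 = 0.7500

v = 0.7500, ω = -0.5000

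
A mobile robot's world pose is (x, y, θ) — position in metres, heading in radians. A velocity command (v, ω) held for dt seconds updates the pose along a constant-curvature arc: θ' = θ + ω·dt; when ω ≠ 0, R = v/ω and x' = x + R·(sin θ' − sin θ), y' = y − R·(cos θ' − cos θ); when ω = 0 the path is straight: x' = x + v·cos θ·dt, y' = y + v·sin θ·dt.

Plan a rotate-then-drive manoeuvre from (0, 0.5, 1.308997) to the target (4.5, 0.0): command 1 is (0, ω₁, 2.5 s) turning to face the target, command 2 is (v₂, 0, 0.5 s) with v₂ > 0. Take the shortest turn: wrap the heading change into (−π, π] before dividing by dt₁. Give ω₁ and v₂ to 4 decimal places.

heading to target = atan2(0−0.5, 4.5−0) = -0.1107
Δθ = wrap(-0.1107 − 1.3090) = -1.4197; ω₁ = Δθ/dt₁ = -0.5679
distance = √((4.5−0)² + (0−0.5)²) = 4.5277; v₂ = distance/dt₂ = 9.0554

ω₁ = -0.5679, v₂ = 9.0554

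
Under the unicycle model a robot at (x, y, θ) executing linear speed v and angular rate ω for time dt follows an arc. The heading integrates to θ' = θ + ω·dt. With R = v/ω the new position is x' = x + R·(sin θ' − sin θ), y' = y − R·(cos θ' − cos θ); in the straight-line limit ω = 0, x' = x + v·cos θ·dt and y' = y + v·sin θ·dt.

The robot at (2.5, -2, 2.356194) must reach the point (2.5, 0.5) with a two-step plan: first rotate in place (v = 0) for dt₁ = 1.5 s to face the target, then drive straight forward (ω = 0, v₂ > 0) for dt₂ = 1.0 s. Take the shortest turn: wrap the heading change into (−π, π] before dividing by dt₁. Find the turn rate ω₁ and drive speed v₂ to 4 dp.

ω₁ = -0.5236, v₂ = 2.5000

heading to target = atan2(0.5−-2, 2.5−2.5) = 1.5708
Δθ = wrap(1.5708 − 2.3562) = -0.7854; ω₁ = Δθ/dt₁ = -0.5236
distance = √((2.5−2.5)² + (0.5−-2)²) = 2.5000; v₂ = distance/dt₂ = 2.5000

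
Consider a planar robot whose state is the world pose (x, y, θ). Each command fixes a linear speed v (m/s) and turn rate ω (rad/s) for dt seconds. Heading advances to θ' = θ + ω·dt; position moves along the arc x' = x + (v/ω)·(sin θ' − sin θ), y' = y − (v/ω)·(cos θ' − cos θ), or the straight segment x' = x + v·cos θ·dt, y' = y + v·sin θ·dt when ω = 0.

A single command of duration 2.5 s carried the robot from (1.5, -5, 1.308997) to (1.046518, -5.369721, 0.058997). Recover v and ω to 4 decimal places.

v = -0.2500, ω = -0.5000

Δθ = 0.058997 − 1.308997 = -1.250000
ω = Δθ/dt = -1.250000/2.5 = -0.5000
R = Δx/(sin θ' − sin θ) = 0.5000
v = R·ω = 0.5000·-0.5000 = -0.2500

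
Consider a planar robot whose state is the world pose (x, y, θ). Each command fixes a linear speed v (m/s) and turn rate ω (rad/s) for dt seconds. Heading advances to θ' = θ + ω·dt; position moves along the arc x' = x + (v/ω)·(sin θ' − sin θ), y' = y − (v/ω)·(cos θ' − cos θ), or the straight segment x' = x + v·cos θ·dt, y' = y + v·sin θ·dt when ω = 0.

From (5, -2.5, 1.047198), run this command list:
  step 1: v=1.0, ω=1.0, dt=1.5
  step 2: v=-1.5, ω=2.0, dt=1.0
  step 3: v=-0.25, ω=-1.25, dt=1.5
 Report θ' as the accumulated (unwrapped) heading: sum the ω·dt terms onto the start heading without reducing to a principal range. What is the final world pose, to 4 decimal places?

step 1: θ'=2.5472 (R=1.0000) → pose (4.6940, -1.1715, 2.5472)
step 2: θ'=4.5472 (R=-0.7500) → pose (5.8538, -0.6735, 4.5472)
step 3: θ'=2.6722 (R=0.2000) → pose (6.1415, -0.5280, 2.6722)

(6.1415, -0.5280, 2.6722)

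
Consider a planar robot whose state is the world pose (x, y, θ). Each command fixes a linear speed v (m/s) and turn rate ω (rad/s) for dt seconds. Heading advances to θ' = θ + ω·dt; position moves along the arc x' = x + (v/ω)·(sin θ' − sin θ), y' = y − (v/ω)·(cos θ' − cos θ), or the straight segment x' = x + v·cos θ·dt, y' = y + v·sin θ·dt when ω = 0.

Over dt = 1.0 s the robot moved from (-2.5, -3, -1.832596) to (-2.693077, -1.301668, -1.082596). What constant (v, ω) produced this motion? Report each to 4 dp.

Δθ = -1.082596 − -1.832596 = 0.750000
ω = Δθ/dt = 0.750000/1.0 = 0.7500
R = −Δy/(cos θ' − cos θ) = -2.3333
v = R·ω = -2.3333·0.7500 = -1.7500

v = -1.7500, ω = 0.7500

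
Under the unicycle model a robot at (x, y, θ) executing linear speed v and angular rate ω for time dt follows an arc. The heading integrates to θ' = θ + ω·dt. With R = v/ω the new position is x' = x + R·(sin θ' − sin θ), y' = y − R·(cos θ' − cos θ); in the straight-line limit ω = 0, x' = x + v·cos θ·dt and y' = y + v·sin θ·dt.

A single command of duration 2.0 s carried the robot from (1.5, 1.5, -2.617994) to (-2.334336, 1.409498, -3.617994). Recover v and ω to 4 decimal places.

Δθ = -3.617994 − -2.617994 = -1.000000
ω = Δθ/dt = -1.000000/2.0 = -0.5000
R = Δx/(sin θ' − sin θ) = -4.0000
v = R·ω = -4.0000·-0.5000 = 2.0000

v = 2.0000, ω = -0.5000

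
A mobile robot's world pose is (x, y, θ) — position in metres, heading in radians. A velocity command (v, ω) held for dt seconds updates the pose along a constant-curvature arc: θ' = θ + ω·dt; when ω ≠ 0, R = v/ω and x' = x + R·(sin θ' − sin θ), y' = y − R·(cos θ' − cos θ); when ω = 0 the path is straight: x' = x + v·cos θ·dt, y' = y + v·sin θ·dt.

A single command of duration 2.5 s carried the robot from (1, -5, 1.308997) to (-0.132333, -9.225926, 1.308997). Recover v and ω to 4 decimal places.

v = -1.7500, ω = 0.0000

Δθ = 1.308997 − 1.308997 = 0.000000
ω = Δθ/dt = 0.000000/2.5 = 0.0000
ω = 0 → v = (Δx·cos θ + Δy·sin θ)/dt = -1.7500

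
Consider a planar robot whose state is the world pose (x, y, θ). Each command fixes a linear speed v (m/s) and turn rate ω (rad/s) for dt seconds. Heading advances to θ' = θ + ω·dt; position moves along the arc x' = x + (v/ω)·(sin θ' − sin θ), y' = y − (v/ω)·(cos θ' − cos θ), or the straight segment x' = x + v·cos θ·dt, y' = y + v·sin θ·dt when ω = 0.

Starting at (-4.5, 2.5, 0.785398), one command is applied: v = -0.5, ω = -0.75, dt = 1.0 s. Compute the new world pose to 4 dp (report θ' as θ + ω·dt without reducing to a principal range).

(-4.9478, 2.3052, 0.0354)

θ' = 0.7854 + -0.75·1.0 = 0.0354
R = v/ω = -0.5/-0.75 = 0.6667
x' = -4.5 + 0.6667·(sin 0.0354 − sin 0.7854) = -4.9478
y' = 2.5 − 0.6667·(cos 0.0354 − cos 0.7854) = 2.3052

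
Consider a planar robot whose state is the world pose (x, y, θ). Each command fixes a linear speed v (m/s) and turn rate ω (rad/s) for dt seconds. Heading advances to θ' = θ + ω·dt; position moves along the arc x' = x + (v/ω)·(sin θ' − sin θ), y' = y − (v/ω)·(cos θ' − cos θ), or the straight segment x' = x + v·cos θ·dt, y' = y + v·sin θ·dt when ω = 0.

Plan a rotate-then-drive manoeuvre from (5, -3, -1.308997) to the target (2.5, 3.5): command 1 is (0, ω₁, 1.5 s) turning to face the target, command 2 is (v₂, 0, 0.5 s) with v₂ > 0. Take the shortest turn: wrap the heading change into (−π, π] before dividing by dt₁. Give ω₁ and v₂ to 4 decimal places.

ω₁ = -2.0241, v₂ = 13.9284

heading to target = atan2(3.5−-3, 2.5−5) = 1.9380
Δθ = wrap(1.9380 − -1.3090) = -3.0362; ω₁ = Δθ/dt₁ = -2.0241
distance = √((2.5−5)² + (3.5−-3)²) = 6.9642; v₂ = distance/dt₂ = 13.9284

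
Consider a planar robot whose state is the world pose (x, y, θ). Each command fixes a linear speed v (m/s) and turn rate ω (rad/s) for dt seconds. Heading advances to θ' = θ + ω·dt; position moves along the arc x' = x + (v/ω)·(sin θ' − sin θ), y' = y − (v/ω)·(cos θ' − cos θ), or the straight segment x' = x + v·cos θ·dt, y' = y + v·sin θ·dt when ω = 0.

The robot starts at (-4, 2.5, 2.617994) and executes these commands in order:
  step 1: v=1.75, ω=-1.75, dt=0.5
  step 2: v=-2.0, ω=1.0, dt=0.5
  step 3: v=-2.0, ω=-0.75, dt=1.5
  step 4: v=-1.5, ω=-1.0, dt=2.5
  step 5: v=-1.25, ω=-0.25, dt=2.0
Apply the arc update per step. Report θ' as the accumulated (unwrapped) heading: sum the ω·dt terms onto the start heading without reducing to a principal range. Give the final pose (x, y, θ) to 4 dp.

step 1: θ'=1.7430 (R=-1.0000) → pose (-4.4852, 3.1947, 1.7430)
step 2: θ'=2.2430 (R=-2.0000) → pose (-4.0797, 2.2920, 2.2430)
step 3: θ'=1.1180 (R=2.6667) → pose (-3.7683, -0.5352, 1.1180)
step 4: θ'=-1.3820 (R=1.5000) → pose (-6.5905, -0.1605, -1.3820)
step 5: θ'=-1.8820 (R=5.0000) → pose (-6.4392, 2.3089, -1.8820)

(-6.4392, 2.3089, -1.8820)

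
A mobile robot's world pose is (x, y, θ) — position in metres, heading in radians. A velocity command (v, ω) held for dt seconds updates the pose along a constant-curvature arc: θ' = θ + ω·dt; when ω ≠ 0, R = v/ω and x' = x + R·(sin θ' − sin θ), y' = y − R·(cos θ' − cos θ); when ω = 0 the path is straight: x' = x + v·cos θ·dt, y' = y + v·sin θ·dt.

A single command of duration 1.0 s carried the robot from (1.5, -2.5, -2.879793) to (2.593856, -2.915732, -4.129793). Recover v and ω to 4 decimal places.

Δθ = -4.129793 − -2.879793 = -1.250000
ω = Δθ/dt = -1.250000/1.0 = -1.2500
R = Δx/(sin θ' − sin θ) = 1.0000
v = R·ω = 1.0000·-1.2500 = -1.2500

v = -1.2500, ω = -1.2500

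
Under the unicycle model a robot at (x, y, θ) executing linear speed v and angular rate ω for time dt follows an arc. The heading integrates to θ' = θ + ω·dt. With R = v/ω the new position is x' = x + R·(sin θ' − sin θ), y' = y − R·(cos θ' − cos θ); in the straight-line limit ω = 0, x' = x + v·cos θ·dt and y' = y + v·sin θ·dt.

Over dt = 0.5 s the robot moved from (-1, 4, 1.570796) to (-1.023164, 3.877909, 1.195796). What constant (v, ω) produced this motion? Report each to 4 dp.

Δθ = 1.195796 − 1.570796 = -0.375000
ω = Δθ/dt = -0.375000/0.5 = -0.7500
R = −Δy/(cos θ' − cos θ) = 0.3333
v = R·ω = 0.3333·-0.7500 = -0.2500

v = -0.2500, ω = -0.7500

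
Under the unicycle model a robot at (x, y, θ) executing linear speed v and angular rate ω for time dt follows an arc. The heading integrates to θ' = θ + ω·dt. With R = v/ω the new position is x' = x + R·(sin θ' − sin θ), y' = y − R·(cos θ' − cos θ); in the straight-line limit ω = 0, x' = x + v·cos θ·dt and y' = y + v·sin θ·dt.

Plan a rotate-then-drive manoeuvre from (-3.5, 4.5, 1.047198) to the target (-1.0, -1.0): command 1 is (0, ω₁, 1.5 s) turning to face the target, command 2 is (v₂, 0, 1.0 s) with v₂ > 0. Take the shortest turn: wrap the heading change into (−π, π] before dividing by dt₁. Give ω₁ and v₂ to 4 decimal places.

heading to target = atan2(-1−4.5, -1−-3.5) = -1.1442
Δθ = wrap(-1.1442 − 1.0472) = -2.1914; ω₁ = Δθ/dt₁ = -1.4609
distance = √((-1−-3.5)² + (-1−4.5)²) = 6.0415; v₂ = distance/dt₂ = 6.0415

ω₁ = -1.4609, v₂ = 6.0415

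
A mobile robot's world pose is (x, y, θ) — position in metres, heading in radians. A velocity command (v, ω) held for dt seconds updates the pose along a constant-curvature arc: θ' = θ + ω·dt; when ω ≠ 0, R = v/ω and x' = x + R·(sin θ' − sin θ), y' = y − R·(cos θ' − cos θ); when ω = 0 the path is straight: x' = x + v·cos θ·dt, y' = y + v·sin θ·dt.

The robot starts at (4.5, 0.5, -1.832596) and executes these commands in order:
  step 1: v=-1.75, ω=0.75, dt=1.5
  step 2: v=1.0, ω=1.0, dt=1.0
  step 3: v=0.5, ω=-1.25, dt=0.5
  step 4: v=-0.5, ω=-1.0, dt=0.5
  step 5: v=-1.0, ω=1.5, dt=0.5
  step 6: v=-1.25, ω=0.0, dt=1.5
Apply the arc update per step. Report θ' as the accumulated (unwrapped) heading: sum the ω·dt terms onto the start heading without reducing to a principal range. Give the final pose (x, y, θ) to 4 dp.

(2.4337, 3.1811, -0.0826)

step 1: θ'=-0.7076 (R=-2.3333) → pose (3.7629, 2.8771, -0.7076)
step 2: θ'=0.2924 (R=1.0000) → pose (4.7011, 2.6794, 0.2924)
step 3: θ'=-0.3326 (R=-0.4000) → pose (4.9470, 2.6745, -0.3326)
step 4: θ'=-0.8326 (R=0.5000) → pose (4.7404, 2.8106, -0.8326)
step 5: θ'=-0.0826 (R=-0.6667) → pose (4.3023, 3.0264, -0.0826)
step 6: θ'=-0.0826 (straight) → pose (2.4337, 3.1811, -0.0826)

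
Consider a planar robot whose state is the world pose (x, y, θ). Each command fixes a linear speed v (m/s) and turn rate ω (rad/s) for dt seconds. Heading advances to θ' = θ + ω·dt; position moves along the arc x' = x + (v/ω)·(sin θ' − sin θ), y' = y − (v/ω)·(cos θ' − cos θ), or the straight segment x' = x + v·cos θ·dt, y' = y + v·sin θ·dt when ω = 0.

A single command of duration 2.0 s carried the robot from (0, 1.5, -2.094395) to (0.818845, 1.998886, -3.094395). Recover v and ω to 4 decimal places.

Δθ = -3.094395 − -2.094395 = -1.000000
ω = Δθ/dt = -1.000000/2.0 = -0.5000
R = Δx/(sin θ' − sin θ) = 1.0000
v = R·ω = 1.0000·-0.5000 = -0.5000

v = -0.5000, ω = -0.5000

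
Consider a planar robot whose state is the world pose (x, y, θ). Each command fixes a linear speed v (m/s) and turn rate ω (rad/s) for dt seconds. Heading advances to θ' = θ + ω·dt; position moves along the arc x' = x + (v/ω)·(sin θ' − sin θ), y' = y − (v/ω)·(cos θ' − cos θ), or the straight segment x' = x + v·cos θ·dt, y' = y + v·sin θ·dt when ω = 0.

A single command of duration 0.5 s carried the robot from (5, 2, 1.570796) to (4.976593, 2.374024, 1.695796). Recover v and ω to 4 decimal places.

v = 0.7500, ω = 0.2500

Δθ = 1.695796 − 1.570796 = 0.125000
ω = Δθ/dt = 0.125000/0.5 = 0.2500
R = −Δy/(cos θ' − cos θ) = 3.0000
v = R·ω = 3.0000·0.2500 = 0.7500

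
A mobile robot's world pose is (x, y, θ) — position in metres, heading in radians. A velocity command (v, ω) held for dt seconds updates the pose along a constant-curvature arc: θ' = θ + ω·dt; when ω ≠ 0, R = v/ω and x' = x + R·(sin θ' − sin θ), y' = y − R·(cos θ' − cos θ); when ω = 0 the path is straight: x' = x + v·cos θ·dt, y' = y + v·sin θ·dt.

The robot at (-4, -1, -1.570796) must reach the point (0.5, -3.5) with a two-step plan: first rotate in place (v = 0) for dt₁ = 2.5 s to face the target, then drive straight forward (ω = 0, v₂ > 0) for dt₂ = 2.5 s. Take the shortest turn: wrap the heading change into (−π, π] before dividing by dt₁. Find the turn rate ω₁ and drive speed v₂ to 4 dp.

heading to target = atan2(-3.5−-1, 0.5−-4) = -0.5071
Δθ = wrap(-0.5071 − -1.5708) = 1.0637; ω₁ = Δθ/dt₁ = 0.4255
distance = √((0.5−-4)² + (-3.5−-1)²) = 5.1478; v₂ = distance/dt₂ = 2.0591

ω₁ = 0.4255, v₂ = 2.0591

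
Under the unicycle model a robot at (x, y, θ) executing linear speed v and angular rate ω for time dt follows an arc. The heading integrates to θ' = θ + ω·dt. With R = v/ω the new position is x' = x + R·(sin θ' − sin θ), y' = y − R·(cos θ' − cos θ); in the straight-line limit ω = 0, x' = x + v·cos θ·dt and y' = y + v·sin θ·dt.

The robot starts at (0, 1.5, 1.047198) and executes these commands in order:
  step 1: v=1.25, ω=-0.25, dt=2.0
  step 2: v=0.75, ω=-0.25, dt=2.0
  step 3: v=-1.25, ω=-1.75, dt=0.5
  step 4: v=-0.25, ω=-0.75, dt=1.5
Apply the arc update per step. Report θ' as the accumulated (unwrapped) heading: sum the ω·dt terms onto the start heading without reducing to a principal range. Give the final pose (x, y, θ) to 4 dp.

step 1: θ'=0.5472 (R=-5.0000) → pose (1.7286, 3.2699, 0.5472)
step 2: θ'=0.0472 (R=-3.0000) → pose (3.1480, 3.7046, 0.0472)
step 3: θ'=-0.8278 (R=0.7143) → pose (2.5883, 3.9349, -0.8278)
step 4: θ'=-1.9528 (R=0.3333) → pose (2.5244, 4.2847, -1.9528)

(2.5244, 4.2847, -1.9528)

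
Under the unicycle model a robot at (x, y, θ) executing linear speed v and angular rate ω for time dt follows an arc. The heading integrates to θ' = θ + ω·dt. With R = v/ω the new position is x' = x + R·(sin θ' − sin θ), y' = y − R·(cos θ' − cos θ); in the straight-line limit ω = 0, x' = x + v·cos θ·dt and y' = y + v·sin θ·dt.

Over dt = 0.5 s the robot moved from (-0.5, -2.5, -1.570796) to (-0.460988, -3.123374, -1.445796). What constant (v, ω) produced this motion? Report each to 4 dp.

Δθ = -1.445796 − -1.570796 = 0.125000
ω = Δθ/dt = 0.125000/0.5 = 0.2500
R = −Δy/(cos θ' − cos θ) = 5.0000
v = R·ω = 5.0000·0.2500 = 1.2500

v = 1.2500, ω = 0.2500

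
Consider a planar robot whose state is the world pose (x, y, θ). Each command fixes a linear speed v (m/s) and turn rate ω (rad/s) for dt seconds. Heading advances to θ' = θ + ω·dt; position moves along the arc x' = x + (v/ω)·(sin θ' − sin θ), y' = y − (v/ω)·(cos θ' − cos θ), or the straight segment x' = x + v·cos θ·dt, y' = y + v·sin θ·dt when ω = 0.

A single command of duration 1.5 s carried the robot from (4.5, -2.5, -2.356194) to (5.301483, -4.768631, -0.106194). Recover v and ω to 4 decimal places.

v = 2.0000, ω = 1.5000

Δθ = -0.106194 − -2.356194 = 2.250000
ω = Δθ/dt = 2.250000/1.5 = 1.5000
R = −Δy/(cos θ' − cos θ) = 1.3333
v = R·ω = 1.3333·1.5000 = 2.0000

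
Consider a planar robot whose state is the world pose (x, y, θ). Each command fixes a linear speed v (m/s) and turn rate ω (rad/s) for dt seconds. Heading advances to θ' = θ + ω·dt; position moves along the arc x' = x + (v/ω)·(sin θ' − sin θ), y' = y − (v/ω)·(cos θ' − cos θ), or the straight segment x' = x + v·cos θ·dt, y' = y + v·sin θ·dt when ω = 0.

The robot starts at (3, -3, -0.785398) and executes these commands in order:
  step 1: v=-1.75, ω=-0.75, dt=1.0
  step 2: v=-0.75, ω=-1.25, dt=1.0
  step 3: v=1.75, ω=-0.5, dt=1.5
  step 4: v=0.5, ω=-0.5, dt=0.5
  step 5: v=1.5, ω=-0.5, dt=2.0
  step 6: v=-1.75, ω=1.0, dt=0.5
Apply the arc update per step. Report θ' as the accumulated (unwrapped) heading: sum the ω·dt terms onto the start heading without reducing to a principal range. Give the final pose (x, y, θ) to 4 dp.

step 1: θ'=-1.5354 (R=2.3333) → pose (2.3180, -1.4327, -1.5354)
step 2: θ'=-2.7854 (R=0.6000) → pose (2.7084, -0.8491, -2.7854)
step 3: θ'=-3.5354 (R=-3.5000) → pose (0.1450, -0.8009, -3.5354)
step 4: θ'=-3.7854 (R=-1.0000) → pose (-0.0716, -0.6772, -3.7854)
step 5: θ'=-4.7854 (R=-3.0000) → pose (-1.2628, 1.9410, -4.7854)
step 6: θ'=-4.2854 (R=-1.7500) → pose (-1.1104, 1.0887, -4.2854)

(-1.1104, 1.0887, -4.2854)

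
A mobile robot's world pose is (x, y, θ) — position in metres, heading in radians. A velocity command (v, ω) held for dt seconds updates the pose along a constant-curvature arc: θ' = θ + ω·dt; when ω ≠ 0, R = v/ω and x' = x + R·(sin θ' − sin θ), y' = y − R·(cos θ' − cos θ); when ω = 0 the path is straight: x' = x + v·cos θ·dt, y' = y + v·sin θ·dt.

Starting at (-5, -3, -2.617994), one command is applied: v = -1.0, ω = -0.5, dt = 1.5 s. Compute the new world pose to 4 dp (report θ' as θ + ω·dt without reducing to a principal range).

θ' = -2.6180 + -0.5·1.5 = -3.3680
R = v/ω = -1.0/-0.5 = 2.0000
x' = -5 + 2.0000·(sin -3.3680 − sin -2.6180) = -3.5511
y' = -3 − 2.0000·(cos -3.3680 − cos -2.6180) = -2.7831

(-3.5511, -2.7831, -3.3680)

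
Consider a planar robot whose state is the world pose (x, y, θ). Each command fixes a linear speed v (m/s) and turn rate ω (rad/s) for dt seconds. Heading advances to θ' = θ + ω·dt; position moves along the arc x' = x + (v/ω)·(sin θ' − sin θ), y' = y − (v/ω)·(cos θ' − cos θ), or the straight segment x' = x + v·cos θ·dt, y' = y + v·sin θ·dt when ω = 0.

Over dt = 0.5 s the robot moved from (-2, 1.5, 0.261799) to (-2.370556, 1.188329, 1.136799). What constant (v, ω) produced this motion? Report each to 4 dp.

Δθ = 1.136799 − 0.261799 = 0.875000
ω = Δθ/dt = 0.875000/0.5 = 1.7500
R = Δx/(sin θ' − sin θ) = -0.5714
v = R·ω = -0.5714·1.7500 = -1.0000

v = -1.0000, ω = 1.7500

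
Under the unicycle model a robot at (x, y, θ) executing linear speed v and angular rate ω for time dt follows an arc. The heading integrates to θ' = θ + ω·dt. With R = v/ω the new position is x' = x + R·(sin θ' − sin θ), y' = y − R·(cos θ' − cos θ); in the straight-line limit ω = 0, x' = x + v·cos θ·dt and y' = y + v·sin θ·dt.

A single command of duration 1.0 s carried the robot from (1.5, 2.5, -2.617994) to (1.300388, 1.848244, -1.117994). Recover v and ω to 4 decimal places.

v = 0.7500, ω = 1.5000

Δθ = -1.117994 − -2.617994 = 1.500000
ω = Δθ/dt = 1.500000/1.0 = 1.5000
R = −Δy/(cos θ' − cos θ) = 0.5000
v = R·ω = 0.5000·1.5000 = 0.7500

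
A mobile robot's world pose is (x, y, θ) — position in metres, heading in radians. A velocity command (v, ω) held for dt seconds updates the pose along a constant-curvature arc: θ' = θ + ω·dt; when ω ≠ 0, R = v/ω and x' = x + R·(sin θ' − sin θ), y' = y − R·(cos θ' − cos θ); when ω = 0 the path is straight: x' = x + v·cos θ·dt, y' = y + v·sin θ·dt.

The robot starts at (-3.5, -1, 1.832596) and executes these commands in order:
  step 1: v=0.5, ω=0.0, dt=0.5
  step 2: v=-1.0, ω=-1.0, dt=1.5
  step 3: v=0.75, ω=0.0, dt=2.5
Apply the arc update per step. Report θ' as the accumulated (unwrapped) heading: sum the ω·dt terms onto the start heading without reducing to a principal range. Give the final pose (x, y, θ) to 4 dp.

(-2.4319, -1.3504, 0.3326)

step 1: θ'=1.8326 (straight) → pose (-3.5647, -0.7585, 1.8326)
step 2: θ'=0.3326 (R=1.0000) → pose (-4.2041, -1.9625, 0.3326)
step 3: θ'=0.3326 (straight) → pose (-2.4319, -1.3504, 0.3326)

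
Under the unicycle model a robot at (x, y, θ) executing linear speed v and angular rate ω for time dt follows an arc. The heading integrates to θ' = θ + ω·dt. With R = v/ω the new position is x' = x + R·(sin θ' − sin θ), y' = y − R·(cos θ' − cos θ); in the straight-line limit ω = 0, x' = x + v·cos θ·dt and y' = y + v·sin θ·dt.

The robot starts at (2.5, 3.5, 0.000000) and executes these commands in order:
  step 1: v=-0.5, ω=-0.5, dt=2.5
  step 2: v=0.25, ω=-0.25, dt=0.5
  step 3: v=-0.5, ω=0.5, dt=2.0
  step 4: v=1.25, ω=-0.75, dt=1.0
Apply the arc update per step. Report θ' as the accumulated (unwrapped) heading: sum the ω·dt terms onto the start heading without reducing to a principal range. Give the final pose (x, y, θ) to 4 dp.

(1.8616, 3.9676, -1.1250)

step 1: θ'=-1.2500 (R=1.0000) → pose (1.5510, 4.1847, -1.2500)
step 2: θ'=-1.3750 (R=-1.0000) → pose (1.5829, 4.0639, -1.3750)
step 3: θ'=-0.3750 (R=-1.0000) → pose (0.9683, 4.7999, -0.3750)
step 4: θ'=-1.1250 (R=-1.6667) → pose (1.8616, 3.9676, -1.1250)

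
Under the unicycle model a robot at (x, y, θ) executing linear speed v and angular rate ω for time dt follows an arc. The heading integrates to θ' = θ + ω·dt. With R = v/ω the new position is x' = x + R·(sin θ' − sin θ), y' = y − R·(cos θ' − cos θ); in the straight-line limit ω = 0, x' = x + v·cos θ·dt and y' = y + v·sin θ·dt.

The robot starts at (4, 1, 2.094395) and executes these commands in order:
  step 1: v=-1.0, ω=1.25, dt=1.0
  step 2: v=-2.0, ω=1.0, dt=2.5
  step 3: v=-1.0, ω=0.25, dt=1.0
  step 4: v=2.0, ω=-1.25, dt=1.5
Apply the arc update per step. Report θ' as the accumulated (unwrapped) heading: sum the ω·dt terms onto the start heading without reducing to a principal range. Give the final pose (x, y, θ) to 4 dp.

step 1: θ'=3.3444 (R=-0.8000) → pose (4.8540, 0.6164, 3.3444)
step 2: θ'=5.8444 (R=-2.0000) → pose (5.3008, 4.3859, 5.8444)
step 3: θ'=6.0944 (R=-4.0000) → pose (4.3521, 4.6938, 6.0944)
step 4: θ'=4.2194 (R=-1.6000) → pose (5.4613, 2.3650, 4.2194)

(5.4613, 2.3650, 4.2194)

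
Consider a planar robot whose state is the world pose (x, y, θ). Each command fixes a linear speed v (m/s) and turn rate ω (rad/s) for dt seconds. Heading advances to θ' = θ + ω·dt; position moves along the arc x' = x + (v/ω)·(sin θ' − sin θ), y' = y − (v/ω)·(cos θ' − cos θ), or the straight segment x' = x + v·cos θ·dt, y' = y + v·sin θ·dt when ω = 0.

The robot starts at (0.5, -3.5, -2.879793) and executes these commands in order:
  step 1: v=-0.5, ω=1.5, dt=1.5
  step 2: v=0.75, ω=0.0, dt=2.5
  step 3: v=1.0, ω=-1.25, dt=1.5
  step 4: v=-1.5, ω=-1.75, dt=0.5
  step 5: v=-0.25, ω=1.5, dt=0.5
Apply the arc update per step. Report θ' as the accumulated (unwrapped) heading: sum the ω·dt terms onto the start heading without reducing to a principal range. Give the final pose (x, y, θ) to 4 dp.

step 1: θ'=-0.6298 (R=-0.3333) → pose (0.6101, -2.9086, -0.6298)
step 2: θ'=-0.6298 (straight) → pose (2.1253, -4.0130, -0.6298)
step 3: θ'=-2.5048 (R=-0.8000) → pose (2.1299, -5.3027, -2.5048)
step 4: θ'=-3.3798 (R=0.8571) → pose (2.8418, -5.1589, -3.3798)
step 5: θ'=-2.6298 (R=-0.1667) → pose (2.9627, -5.1423, -2.6298)

(2.9627, -5.1423, -2.6298)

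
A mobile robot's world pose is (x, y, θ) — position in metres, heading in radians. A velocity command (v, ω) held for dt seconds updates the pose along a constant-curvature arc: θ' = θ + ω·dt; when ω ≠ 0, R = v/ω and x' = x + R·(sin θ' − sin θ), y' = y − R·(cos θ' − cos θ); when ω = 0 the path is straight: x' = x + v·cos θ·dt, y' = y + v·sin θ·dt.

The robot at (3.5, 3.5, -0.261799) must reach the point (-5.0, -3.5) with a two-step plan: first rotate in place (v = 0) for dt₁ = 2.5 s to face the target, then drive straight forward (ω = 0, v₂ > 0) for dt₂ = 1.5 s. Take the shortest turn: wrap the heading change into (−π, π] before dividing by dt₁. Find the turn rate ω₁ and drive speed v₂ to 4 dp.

heading to target = atan2(-3.5−3.5, -5−3.5) = -2.4527
Δθ = wrap(-2.4527 − -0.2618) = -2.1909; ω₁ = Δθ/dt₁ = -0.8763
distance = √((-5−3.5)² + (-3.5−3.5)²) = 11.0114; v₂ = distance/dt₂ = 7.3409

ω₁ = -0.8763, v₂ = 7.3409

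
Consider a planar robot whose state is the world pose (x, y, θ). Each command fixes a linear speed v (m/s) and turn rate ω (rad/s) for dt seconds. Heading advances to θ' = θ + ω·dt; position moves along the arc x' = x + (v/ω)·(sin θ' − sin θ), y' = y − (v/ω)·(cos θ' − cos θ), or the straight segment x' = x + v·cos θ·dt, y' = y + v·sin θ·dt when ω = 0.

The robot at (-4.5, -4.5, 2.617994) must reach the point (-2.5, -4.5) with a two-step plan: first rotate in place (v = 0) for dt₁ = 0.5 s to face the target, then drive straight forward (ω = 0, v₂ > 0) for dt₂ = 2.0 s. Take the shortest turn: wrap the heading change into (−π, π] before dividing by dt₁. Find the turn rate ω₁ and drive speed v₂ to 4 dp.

heading to target = atan2(-4.5−-4.5, -2.5−-4.5) = 0.0000
Δθ = wrap(0.0000 − 2.6180) = -2.6180; ω₁ = Δθ/dt₁ = -5.2360
distance = √((-2.5−-4.5)² + (-4.5−-4.5)²) = 2.0000; v₂ = distance/dt₂ = 1.0000

ω₁ = -5.2360, v₂ = 1.0000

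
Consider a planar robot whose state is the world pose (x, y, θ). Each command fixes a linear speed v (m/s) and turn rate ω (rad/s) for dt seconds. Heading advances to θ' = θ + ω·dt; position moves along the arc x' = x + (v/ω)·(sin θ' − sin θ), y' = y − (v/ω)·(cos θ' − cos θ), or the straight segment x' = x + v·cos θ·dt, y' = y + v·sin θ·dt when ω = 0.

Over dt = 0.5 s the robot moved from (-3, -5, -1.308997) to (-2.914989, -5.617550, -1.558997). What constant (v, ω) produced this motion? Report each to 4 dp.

Δθ = -1.558997 − -1.308997 = -0.250000
ω = Δθ/dt = -0.250000/0.5 = -0.5000
R = −Δy/(cos θ' − cos θ) = -2.5000
v = R·ω = -2.5000·-0.5000 = 1.2500

v = 1.2500, ω = -0.5000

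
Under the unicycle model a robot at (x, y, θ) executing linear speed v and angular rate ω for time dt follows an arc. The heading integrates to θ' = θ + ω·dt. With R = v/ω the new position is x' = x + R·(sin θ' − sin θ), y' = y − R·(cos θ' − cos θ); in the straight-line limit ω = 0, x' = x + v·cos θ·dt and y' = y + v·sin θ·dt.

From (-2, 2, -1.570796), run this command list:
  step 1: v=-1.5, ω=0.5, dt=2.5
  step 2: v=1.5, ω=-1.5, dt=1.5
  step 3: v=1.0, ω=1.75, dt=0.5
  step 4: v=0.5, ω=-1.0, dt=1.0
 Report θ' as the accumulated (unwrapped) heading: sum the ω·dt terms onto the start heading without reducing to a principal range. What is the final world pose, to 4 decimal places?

step 1: θ'=-0.3208 (R=-3.0000) → pose (-4.0540, 4.8470, -0.3208)
step 2: θ'=-2.5708 (R=-1.0000) → pose (-3.8291, 3.0565, -2.5708)
step 3: θ'=-1.6958 (R=0.5714) → pose (-4.0873, 2.6469, -1.6958)
step 4: θ'=-2.6958 (R=-0.5000) → pose (-4.3678, 2.2581, -2.6958)

(-4.3678, 2.2581, -2.6958)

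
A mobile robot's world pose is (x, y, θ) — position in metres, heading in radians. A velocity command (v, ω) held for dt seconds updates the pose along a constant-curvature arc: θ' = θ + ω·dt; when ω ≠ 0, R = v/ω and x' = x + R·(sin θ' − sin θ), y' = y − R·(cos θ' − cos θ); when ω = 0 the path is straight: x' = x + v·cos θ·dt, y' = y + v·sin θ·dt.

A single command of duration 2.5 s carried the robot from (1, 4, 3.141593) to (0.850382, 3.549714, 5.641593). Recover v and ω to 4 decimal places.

Δθ = 5.641593 − 3.141593 = 2.500000
ω = Δθ/dt = 2.500000/2.5 = 1.0000
R = −Δy/(cos θ' − cos θ) = 0.2500
v = R·ω = 0.2500·1.0000 = 0.2500

v = 0.2500, ω = 1.0000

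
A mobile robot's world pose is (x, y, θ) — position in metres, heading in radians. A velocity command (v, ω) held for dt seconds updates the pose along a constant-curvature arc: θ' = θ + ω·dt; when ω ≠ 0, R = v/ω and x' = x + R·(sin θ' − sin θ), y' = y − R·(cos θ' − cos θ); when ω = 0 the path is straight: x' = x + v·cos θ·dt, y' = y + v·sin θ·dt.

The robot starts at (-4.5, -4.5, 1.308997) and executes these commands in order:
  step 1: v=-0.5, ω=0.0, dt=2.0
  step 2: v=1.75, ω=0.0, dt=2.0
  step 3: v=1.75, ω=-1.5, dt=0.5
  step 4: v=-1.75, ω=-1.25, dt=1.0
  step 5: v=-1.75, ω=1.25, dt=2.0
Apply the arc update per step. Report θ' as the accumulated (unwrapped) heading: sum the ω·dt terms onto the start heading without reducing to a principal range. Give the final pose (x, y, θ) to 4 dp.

step 1: θ'=1.3090 (straight) → pose (-4.7588, -5.4659, 1.3090)
step 2: θ'=1.3090 (straight) → pose (-3.8530, -2.0852, 1.3090)
step 3: θ'=0.5590 (R=-1.1667) → pose (-3.3448, -1.3981, 0.5590)
step 4: θ'=-0.6910 (R=1.4000) → pose (-4.9795, -1.2900, -0.6910)
step 5: θ'=1.8090 (R=-1.4000) → pose (-7.2322, -2.6992, 1.8090)

(-7.2322, -2.6992, 1.8090)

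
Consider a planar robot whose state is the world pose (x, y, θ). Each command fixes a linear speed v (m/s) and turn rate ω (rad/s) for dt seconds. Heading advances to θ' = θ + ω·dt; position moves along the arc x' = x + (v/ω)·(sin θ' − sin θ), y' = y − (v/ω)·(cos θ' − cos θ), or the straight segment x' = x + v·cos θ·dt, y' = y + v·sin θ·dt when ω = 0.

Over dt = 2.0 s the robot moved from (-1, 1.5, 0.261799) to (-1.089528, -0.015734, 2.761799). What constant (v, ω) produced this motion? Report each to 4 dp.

Δθ = 2.761799 − 0.261799 = 2.500000
ω = Δθ/dt = 2.500000/2.0 = 1.2500
R = −Δy/(cos θ' − cos θ) = -0.8000
v = R·ω = -0.8000·1.2500 = -1.0000

v = -1.0000, ω = 1.2500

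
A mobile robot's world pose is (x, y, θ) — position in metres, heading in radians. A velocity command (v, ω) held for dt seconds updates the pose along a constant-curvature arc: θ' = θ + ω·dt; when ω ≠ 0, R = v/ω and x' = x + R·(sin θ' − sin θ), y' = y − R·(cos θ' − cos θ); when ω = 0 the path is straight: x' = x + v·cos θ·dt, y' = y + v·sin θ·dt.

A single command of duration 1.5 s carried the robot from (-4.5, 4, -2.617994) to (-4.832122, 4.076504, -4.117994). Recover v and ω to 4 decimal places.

Δθ = -4.117994 − -2.617994 = -1.500000
ω = Δθ/dt = -1.500000/1.5 = -1.0000
R = Δx/(sin θ' − sin θ) = -0.2500
v = R·ω = -0.2500·-1.0000 = 0.2500

v = 0.2500, ω = -1.0000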